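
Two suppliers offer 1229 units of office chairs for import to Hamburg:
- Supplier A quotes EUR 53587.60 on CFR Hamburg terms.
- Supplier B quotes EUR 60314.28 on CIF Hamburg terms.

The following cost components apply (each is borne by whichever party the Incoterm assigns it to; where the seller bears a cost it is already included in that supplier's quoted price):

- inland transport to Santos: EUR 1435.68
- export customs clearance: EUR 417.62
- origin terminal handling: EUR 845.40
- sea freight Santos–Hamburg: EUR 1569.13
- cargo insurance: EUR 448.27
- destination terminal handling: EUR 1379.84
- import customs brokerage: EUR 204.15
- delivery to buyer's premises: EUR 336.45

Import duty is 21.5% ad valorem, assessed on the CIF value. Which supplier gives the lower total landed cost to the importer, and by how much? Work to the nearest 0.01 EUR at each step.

Supplier A is cheaper by EUR 7628.27

Supplier A (CFR):
CIF value = CFR price + insurance = 53587.60 + 448.27 = 54035.87
Import duty = 54035.87 × 21.5% = 11617.71
Buyer bears (A): 448.27 + 1379.84 + 204.15 + 336.45 = 2368.71
Landed cost (A) = invoice 53587.60 + 2368.71 + duty 11617.71 = 67574.02
Supplier B (CIF):
The CIF price already equals the CIF value: 60314.28
Import duty = 60314.28 × 21.5% = 12967.57
Buyer bears (B): 1379.84 + 204.15 + 336.45 = 1920.44
Landed cost (B) = invoice 60314.28 + 1920.44 + duty 12967.57 = 75202.29
Difference = |67574.02 − 75202.29| = 7628.27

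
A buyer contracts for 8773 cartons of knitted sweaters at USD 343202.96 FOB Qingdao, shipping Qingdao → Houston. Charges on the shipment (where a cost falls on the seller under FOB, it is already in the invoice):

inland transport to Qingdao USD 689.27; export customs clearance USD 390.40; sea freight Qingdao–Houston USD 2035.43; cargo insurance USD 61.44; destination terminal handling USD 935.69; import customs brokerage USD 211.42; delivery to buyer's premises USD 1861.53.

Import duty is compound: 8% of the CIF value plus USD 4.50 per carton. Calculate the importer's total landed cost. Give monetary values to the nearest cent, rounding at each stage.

FOB: the seller bears costs until goods are on board at the origin port; the buyer bears freight, insurance and all costs thereafter.
Already in the invoice (seller's account under FOB): inland to port, export clearance — exclude.
CIF value = FOB price + freight + insurance = 343202.96 + 2035.43 + 61.44 = 345299.83
Ad valorem component: 345299.83 × 8% = 27623.99
Specific component: 8773 × 4.50 = 39478.50
Import duty = 27623.99 + 39478.50 = 67102.49
Buyer bears: freight 2035.43 + insurance 61.44 + destination terminal 935.69 + brokerage 211.42 + delivery 1861.53 + duty 67102.49 = 72208.00
Landed cost = invoice 343202.96 + 72208.00 = 415410.96

Total landed cost: USD 415410.96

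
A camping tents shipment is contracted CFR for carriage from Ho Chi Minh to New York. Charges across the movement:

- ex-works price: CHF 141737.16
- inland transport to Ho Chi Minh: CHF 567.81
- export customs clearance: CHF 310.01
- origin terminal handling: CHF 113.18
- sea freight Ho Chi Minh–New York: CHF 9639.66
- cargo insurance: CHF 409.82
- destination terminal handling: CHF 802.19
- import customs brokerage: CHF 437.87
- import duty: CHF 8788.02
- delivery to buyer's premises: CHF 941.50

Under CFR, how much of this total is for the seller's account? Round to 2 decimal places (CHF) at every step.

CFR: the seller pays costs through ocean freight to the destination port, but not insurance.
Seller's account: goods 141737.16 + inland to port 567.81 + export clearance 310.01 + origin terminal 113.18 + freight 9639.66 = 152367.82
Buyer's account: insurance 409.82 + destination terminal 802.19 + brokerage 437.87 + duty 8788.02 + delivery 941.50 = 11379.40

Seller's account: CHF 152367.82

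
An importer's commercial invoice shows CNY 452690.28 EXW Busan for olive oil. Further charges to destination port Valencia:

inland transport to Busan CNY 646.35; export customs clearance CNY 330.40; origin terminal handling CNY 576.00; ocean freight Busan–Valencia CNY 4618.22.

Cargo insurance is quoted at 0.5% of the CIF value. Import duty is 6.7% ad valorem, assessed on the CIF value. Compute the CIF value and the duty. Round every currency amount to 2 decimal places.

Let C be the CIF value. C = EXW price + pre-shipment costs + freight + 0.5% × C
C − 0.5% × C = 452690.28 + 646.35 + 330.40 + 576.00 + 4618.22
0.995 × C = 458861.25
C = 458861.25 / 0.995 = 461167.09
Insurance premium = 0.5% × 461167.09 = 2305.84
Import duty = 461167.09 × 6.7% = 30898.20

CIF value: CNY 461167.09; import duty: CNY 30898.20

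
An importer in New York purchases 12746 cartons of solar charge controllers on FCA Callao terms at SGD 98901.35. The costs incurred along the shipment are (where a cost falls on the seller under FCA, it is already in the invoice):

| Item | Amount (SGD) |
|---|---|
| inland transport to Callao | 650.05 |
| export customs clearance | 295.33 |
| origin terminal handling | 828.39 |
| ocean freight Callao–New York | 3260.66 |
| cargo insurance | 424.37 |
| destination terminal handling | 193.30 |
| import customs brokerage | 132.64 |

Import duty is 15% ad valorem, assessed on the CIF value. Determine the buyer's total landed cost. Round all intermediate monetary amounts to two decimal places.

Total landed cost: SGD 119252.93

FCA: the seller delivers export-cleared goods to the carrier; the buyer bears costs from that point.
Already in the invoice (seller's account under FCA): inland to port, export clearance — exclude.
CIF value = FCA price + origin terminal + freight + insurance = 98901.35 + 828.39 + 3260.66 + 424.37 = 103414.77
Import duty = 103414.77 × 15% = 15512.22
Buyer bears: origin terminal 828.39 + freight 3260.66 + insurance 424.37 + destination terminal 193.30 + brokerage 132.64 + duty 15512.22 = 20351.58
Landed cost = invoice 98901.35 + 20351.58 = 119252.93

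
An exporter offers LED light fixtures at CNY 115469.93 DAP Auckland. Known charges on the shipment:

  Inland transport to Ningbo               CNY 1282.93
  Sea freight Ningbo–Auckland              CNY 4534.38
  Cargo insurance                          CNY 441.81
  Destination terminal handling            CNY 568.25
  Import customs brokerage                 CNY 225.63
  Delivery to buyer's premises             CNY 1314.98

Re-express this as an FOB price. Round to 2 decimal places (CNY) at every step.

Not relevant to the conversion: inland to port — on the seller under both DAP and FOB; already in the DAP price and stays in the FOB price. brokerage — on the buyer under both terms; not part of either seller's price.
From DAP to FOB, the seller no longer bears: freight, insurance, destination terminal, delivery.
FOB price = 115469.93 − 4534.38 − 441.81 − 568.25 − 1314.98 = 108610.51

FOB price: CNY 108610.51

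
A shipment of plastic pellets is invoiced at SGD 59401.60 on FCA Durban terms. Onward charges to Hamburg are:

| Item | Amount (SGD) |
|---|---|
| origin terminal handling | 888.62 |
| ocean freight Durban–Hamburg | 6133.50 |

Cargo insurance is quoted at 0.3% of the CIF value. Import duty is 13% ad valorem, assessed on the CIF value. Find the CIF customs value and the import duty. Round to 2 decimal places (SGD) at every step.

CIF value: SGD 66623.59; import duty: SGD 8661.07

Let C be the CIF value. C = FCA price + pre-shipment costs + freight + 0.3% × C
C − 0.3% × C = 59401.60 + 888.62 + 6133.50
0.997 × C = 66423.72
C = 66423.72 / 0.997 = 66623.59
Insurance premium = 0.3% × 66623.59 = 199.87
Import duty = 66623.59 × 13% = 8661.07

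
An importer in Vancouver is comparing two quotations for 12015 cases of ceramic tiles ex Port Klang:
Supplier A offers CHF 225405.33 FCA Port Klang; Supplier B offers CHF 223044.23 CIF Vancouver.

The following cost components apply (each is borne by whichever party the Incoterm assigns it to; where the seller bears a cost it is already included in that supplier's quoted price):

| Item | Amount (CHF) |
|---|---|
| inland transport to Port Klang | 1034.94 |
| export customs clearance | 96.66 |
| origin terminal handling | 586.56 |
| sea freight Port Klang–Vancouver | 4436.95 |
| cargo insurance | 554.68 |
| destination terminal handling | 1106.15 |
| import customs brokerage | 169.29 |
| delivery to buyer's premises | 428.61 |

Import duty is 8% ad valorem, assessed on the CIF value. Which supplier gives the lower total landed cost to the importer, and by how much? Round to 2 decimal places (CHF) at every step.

Supplier B is cheaper by CHF 8574.43

Supplier A (FCA):
CIF value = FCA price + origin terminal + freight + insurance = 225405.33 + 586.56 + 4436.95 + 554.68 = 230983.52
Import duty = 230983.52 × 8% = 18478.68
Buyer bears (A): 586.56 + 4436.95 + 554.68 + 1106.15 + 169.29 + 428.61 = 7282.24
Landed cost (A) = invoice 225405.33 + 7282.24 + duty 18478.68 = 251166.25
Supplier B (CIF):
The CIF price already equals the CIF value: 223044.23
Import duty = 223044.23 × 8% = 17843.54
Buyer bears (B): 1106.15 + 169.29 + 428.61 = 1704.05
Landed cost (B) = invoice 223044.23 + 1704.05 + duty 17843.54 = 242591.82
Difference = |251166.25 − 242591.82| = 8574.43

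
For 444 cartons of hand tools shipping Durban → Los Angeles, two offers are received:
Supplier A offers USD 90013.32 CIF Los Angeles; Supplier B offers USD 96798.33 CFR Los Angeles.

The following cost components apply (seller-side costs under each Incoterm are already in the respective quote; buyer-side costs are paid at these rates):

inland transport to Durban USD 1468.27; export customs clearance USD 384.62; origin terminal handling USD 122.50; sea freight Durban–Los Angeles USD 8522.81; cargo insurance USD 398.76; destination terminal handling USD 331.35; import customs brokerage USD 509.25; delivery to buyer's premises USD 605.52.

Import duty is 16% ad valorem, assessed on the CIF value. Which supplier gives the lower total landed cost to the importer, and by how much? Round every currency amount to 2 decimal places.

Supplier A (CIF):
The CIF price already equals the CIF value: 90013.32
Import duty = 90013.32 × 16% = 14402.13
Buyer bears (A): 331.35 + 509.25 + 605.52 = 1446.12
Landed cost (A) = invoice 90013.32 + 1446.12 + duty 14402.13 = 105861.57
Supplier B (CFR):
CIF value = CFR price + insurance = 96798.33 + 398.76 = 97197.09
Import duty = 97197.09 × 16% = 15551.53
Buyer bears (B): 398.76 + 331.35 + 509.25 + 605.52 = 1844.88
Landed cost (B) = invoice 96798.33 + 1844.88 + duty 15551.53 = 114194.74
Difference = |105861.57 − 114194.74| = 8333.17

Supplier A is cheaper by USD 8333.17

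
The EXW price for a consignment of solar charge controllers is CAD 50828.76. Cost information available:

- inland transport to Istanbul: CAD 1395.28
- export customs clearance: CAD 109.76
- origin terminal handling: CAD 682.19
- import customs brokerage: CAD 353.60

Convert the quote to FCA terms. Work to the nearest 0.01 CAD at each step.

FCA price: CAD 52333.80

Not relevant to the conversion: brokerage, origin terminal — on the buyer under both terms; not part of either seller's price.
From EXW to FCA, the seller additionally bears: inland to port, export clearance.
FCA price = 50828.76 + 1395.28 + 109.76 = 52333.80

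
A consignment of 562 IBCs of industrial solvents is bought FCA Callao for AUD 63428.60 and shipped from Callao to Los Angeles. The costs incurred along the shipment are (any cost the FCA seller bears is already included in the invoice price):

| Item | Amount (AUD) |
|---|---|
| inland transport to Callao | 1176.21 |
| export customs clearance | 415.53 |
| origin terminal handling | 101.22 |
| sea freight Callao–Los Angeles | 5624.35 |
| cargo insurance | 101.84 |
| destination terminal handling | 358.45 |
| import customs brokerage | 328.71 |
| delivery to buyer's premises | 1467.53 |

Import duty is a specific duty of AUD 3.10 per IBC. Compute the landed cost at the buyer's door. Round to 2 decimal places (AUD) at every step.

FCA: the seller delivers export-cleared goods to the carrier; the buyer bears costs from that point.
Already in the invoice (seller's account under FCA): inland to port, export clearance — exclude.
CIF value = FCA price + origin terminal + freight + insurance = 63428.60 + 101.22 + 5624.35 + 101.84 = 69256.01
Import duty = 562 × 3.10 = 1742.20
Buyer bears: origin terminal 101.22 + freight 5624.35 + insurance 101.84 + destination terminal 358.45 + brokerage 328.71 + delivery 1467.53 + duty 1742.20 = 9724.30
Landed cost = invoice 63428.60 + 9724.30 = 73152.90

Total landed cost: AUD 73152.90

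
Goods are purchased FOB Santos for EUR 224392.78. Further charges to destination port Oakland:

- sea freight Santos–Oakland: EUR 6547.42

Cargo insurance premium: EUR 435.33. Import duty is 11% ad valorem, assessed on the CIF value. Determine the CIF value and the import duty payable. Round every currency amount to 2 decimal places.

CIF value: EUR 231375.53; import duty: EUR 25451.31

CIF = FOB price + freight + insurance
CIF = 224392.78 + 6547.42 + 435.33 = 231375.53
Import duty = 231375.53 × 11% = 25451.31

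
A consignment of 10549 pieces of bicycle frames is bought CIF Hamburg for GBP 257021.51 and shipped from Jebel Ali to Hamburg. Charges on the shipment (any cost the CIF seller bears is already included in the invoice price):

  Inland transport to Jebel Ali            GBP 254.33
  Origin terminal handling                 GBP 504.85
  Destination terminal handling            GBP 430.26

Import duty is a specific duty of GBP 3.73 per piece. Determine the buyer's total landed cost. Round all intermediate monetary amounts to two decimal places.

CIF: the seller pays costs through ocean freight and marine insurance to the destination port.
Already in the invoice (seller's account under CIF): inland to port, origin terminal — exclude.
The CIF price already equals the CIF value: 257021.51
Import duty = 10549 × 3.73 = 39347.77
Buyer bears: destination terminal 430.26 + duty 39347.77 = 39778.03
Landed cost = invoice 257021.51 + 39778.03 = 296799.54

Total landed cost: GBP 296799.54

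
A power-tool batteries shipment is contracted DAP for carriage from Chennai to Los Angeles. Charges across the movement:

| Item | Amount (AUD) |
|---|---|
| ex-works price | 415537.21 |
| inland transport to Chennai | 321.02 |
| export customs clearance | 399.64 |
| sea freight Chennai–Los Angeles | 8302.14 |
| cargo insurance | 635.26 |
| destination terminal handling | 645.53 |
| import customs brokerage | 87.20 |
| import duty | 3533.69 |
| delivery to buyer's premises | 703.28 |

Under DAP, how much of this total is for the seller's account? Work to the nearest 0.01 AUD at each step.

DAP: the seller bears all costs to the named destination except import duty and clearance.
Seller's account: goods 415537.21 + inland to port 321.02 + export clearance 399.64 + freight 8302.14 + insurance 635.26 + destination terminal 645.53 + delivery 703.28 = 426544.08
Buyer's account: brokerage 87.20 + duty 3533.69 = 3620.89

Seller's account: AUD 426544.08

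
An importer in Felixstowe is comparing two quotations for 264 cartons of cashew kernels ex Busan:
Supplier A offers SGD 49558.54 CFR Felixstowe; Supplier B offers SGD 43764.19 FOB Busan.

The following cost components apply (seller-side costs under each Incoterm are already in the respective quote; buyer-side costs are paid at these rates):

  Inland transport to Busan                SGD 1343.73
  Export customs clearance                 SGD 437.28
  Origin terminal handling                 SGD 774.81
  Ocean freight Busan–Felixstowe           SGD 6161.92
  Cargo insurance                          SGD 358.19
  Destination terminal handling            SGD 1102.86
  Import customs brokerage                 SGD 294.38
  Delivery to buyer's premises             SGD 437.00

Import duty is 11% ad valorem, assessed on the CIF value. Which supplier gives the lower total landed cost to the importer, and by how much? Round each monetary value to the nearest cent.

Supplier A is cheaper by SGD 408.00

Supplier A (CFR):
CIF value = CFR price + insurance = 49558.54 + 358.19 = 49916.73
Import duty = 49916.73 × 11% = 5490.84
Buyer bears (A): 358.19 + 1102.86 + 294.38 + 437.00 = 2192.43
Landed cost (A) = invoice 49558.54 + 2192.43 + duty 5490.84 = 57241.81
Supplier B (FOB):
CIF value = FOB price + freight + insurance = 43764.19 + 6161.92 + 358.19 = 50284.30
Import duty = 50284.30 × 11% = 5531.27
Buyer bears (B): 6161.92 + 358.19 + 1102.86 + 294.38 + 437.00 = 8354.35
Landed cost (B) = invoice 43764.19 + 8354.35 + duty 5531.27 = 57649.81
Difference = |57241.81 − 57649.81| = 408.00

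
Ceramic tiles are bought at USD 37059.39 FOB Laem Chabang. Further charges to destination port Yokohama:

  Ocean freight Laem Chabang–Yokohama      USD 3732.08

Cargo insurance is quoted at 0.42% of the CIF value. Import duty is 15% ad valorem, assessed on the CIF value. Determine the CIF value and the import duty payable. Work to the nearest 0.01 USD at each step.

CIF value: USD 40963.52; import duty: USD 6144.53

Let C be the CIF value. C = FOB price + freight + 0.42% × C
C − 0.42% × C = 37059.39 + 3732.08
0.9958 × C = 40791.47
C = 40791.47 / 0.9958 = 40963.52
Insurance premium = 0.42% × 40963.52 = 172.05
Import duty = 40963.52 × 15% = 6144.53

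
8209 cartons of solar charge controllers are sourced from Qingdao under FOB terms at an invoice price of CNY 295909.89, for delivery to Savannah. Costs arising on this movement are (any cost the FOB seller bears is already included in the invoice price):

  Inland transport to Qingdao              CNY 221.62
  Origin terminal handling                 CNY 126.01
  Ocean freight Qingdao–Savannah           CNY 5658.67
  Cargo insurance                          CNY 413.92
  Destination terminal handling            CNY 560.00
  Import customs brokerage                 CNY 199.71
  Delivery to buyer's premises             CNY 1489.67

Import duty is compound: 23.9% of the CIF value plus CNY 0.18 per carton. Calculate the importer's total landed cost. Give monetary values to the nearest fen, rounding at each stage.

Total landed cost: CNY 377883.29

FOB: the seller bears costs until goods are on board at the origin port; the buyer bears freight, insurance and all costs thereafter.
Already in the invoice (seller's account under FOB): inland to port, origin terminal — exclude.
CIF value = FOB price + freight + insurance = 295909.89 + 5658.67 + 413.92 = 301982.48
Ad valorem component: 301982.48 × 23.9% = 72173.81
Specific component: 8209 × 0.18 = 1477.62
Import duty = 72173.81 + 1477.62 = 73651.43
Buyer bears: freight 5658.67 + insurance 413.92 + destination terminal 560.00 + brokerage 199.71 + delivery 1489.67 + duty 73651.43 = 81973.40
Landed cost = invoice 295909.89 + 81973.40 = 377883.29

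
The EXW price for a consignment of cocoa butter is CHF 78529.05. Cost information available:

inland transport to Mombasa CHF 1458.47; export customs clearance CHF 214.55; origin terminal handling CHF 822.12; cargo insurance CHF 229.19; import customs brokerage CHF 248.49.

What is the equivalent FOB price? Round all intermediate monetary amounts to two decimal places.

FOB price: CHF 81024.19

Not relevant to the conversion: insurance, brokerage — on the buyer under both terms; not part of either seller's price.
From EXW to FOB, the seller additionally bears: inland to port, export clearance, origin terminal.
FOB price = 78529.05 + 1458.47 + 214.55 + 822.12 = 81024.19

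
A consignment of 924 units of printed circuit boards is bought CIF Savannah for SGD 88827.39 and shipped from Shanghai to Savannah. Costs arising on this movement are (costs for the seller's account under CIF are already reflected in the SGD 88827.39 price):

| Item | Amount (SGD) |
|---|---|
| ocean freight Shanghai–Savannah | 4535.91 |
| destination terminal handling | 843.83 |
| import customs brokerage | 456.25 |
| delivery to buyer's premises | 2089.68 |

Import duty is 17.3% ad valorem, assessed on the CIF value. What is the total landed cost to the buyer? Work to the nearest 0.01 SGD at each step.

CIF: the seller pays costs through ocean freight and marine insurance to the destination port.
Already in the invoice (seller's account under CIF): freight — exclude.
The CIF price already equals the CIF value: 88827.39
Import duty = 88827.39 × 17.3% = 15367.14
Buyer bears: destination terminal 843.83 + brokerage 456.25 + delivery 2089.68 + duty 15367.14 = 18756.90
Landed cost = invoice 88827.39 + 18756.90 = 107584.29

Total landed cost: SGD 107584.29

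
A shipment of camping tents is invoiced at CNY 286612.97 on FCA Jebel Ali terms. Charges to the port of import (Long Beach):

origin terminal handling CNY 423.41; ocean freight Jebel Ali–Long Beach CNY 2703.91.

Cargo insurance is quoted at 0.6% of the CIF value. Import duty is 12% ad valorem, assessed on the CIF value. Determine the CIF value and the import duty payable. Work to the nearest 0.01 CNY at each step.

Let C be the CIF value. C = FCA price + pre-shipment costs + freight + 0.6% × C
C − 0.6% × C = 286612.97 + 423.41 + 2703.91
0.994 × C = 289740.29
C = 289740.29 / 0.994 = 291489.23
Insurance premium = 0.6% × 291489.23 = 1748.94
Import duty = 291489.23 × 12% = 34978.71

CIF value: CNY 291489.23; import duty: CNY 34978.71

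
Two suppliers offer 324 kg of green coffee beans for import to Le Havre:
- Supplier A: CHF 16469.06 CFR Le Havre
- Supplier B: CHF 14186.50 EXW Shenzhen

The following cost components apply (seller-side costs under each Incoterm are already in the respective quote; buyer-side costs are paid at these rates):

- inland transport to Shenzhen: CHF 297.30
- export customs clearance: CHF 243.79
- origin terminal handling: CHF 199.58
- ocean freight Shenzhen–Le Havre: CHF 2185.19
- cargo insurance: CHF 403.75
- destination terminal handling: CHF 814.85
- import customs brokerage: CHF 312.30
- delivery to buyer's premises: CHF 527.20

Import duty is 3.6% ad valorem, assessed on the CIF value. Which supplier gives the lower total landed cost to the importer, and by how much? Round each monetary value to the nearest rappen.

Supplier A is cheaper by CHF 666.46

Supplier A (CFR):
CIF value = CFR price + insurance = 16469.06 + 403.75 = 16872.81
Import duty = 16872.81 × 3.6% = 607.42
Buyer bears (A): 403.75 + 814.85 + 312.30 + 527.20 = 2058.10
Landed cost (A) = invoice 16469.06 + 2058.10 + duty 607.42 = 19134.58
Supplier B (EXW):
CIF value = EXW price + inland to port + export clearance + origin terminal + freight + insurance = 14186.50 + 297.30 + 243.79 + 199.58 + 2185.19 + 403.75 = 17516.11
Import duty = 17516.11 × 3.6% = 630.58
Buyer bears (B): 297.30 + 243.79 + 199.58 + 2185.19 + 403.75 + 814.85 + 312.30 + 527.20 = 4983.96
Landed cost (B) = invoice 14186.50 + 4983.96 + duty 630.58 = 19801.04
Difference = |19134.58 − 19801.04| = 666.46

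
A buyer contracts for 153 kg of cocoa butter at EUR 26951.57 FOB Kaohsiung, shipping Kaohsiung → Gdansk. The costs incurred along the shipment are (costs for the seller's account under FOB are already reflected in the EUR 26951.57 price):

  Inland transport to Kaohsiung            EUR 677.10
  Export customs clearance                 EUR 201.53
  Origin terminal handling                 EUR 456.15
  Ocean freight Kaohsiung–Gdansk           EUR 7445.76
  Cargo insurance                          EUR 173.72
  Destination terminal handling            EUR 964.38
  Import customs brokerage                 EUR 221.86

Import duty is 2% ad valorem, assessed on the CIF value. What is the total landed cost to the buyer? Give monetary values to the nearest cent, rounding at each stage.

Total landed cost: EUR 36448.71

FOB: the seller bears costs until goods are on board at the origin port; the buyer bears freight, insurance and all costs thereafter.
Already in the invoice (seller's account under FOB): inland to port, export clearance, origin terminal — exclude.
CIF value = FOB price + freight + insurance = 26951.57 + 7445.76 + 173.72 = 34571.05
Import duty = 34571.05 × 2% = 691.42
Buyer bears: freight 7445.76 + insurance 173.72 + destination terminal 964.38 + brokerage 221.86 + duty 691.42 = 9497.14
Landed cost = invoice 26951.57 + 9497.14 = 36448.71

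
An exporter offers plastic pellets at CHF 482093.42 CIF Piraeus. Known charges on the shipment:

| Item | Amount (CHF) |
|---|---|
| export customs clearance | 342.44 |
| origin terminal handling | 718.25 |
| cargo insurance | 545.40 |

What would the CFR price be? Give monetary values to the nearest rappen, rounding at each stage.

CFR price: CHF 481548.02

Not relevant to the conversion: origin terminal, export clearance — on the seller under both CIF and CFR; already in the CIF price and stays in the CFR price.
From CIF to CFR, the seller no longer bears: insurance.
CFR price = 482093.42 − 545.40 = 481548.02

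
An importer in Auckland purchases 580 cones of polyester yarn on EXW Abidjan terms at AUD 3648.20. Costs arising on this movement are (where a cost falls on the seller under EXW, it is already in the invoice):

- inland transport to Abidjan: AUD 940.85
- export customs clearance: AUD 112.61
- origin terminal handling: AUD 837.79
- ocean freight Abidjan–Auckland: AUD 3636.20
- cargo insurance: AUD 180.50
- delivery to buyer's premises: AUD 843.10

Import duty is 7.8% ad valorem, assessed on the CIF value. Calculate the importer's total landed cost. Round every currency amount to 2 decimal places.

Total landed cost: AUD 10929.03

EXW: the seller makes goods available at their premises; the buyer bears all onward costs.
CIF value = EXW price + inland to port + export clearance + origin terminal + freight + insurance = 3648.20 + 940.85 + 112.61 + 837.79 + 3636.20 + 180.50 = 9356.15
Import duty = 9356.15 × 7.8% = 729.78
Buyer bears: inland to port 940.85 + export clearance 112.61 + origin terminal 837.79 + freight 3636.20 + insurance 180.50 + delivery 843.10 + duty 729.78 = 7280.83
Landed cost = invoice 3648.20 + 7280.83 = 10929.03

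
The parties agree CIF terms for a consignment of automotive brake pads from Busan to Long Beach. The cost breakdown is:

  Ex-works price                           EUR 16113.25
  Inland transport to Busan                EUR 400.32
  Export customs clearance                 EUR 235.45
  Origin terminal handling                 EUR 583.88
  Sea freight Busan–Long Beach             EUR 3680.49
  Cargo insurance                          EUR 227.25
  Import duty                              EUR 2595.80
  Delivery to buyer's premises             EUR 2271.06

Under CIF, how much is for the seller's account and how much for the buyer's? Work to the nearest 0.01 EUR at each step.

CIF: the seller pays costs through ocean freight and marine insurance to the destination port.
Seller's account: goods 16113.25 + inland to port 400.32 + export clearance 235.45 + origin terminal 583.88 + freight 3680.49 + insurance 227.25 = 21240.64
Buyer's account: duty 2595.80 + delivery 2271.06 = 4866.86

Seller: EUR 21240.64; buyer: EUR 4866.86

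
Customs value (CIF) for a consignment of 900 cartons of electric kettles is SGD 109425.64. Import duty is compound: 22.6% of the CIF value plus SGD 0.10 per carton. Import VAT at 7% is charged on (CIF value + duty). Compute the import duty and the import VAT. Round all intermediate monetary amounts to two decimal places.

Ad valorem component: 109425.64 × 22.6% = 24730.19
Specific component: 900 × 0.10 = 90.00
Import duty = 24730.19 + 90.00 = 24820.19
VAT base = CIF + duty = 109425.64 + 24820.19 = 134245.83
Import VAT = 134245.83 × 7% = 9397.21

Import duty: SGD 24820.19; import VAT: SGD 9397.21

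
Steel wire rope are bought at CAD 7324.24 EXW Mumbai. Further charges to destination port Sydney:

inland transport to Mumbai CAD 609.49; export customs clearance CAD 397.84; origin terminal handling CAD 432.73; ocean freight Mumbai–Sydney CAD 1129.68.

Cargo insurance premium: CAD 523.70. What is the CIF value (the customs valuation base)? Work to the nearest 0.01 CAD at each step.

CIF = EXW price + pre-shipment costs + freight + insurance
CIF = 7324.24 + 609.49 + 397.84 + 432.73 + 1129.68 + 523.70 = 10417.68

CIF value: CAD 10417.68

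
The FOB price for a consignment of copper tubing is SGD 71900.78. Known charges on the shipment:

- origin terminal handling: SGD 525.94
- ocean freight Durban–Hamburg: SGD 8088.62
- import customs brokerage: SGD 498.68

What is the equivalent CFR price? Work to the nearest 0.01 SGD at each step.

Not relevant to the conversion: origin terminal — on the seller under both FOB and CFR; already in the FOB price and stays in the CFR price. brokerage — on the buyer under both terms; not part of either seller's price.
From FOB to CFR, the seller additionally bears: freight.
CFR price = 71900.78 + 8088.62 = 79989.40

CFR price: SGD 79989.40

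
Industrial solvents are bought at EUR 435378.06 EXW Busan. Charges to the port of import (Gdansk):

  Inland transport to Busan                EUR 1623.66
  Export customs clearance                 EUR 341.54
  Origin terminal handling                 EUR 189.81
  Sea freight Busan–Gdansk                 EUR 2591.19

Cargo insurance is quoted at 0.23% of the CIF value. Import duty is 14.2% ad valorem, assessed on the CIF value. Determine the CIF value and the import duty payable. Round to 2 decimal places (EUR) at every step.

Let C be the CIF value. C = EXW price + pre-shipment costs + freight + 0.23% × C
C − 0.23% × C = 435378.06 + 1623.66 + 341.54 + 189.81 + 2591.19
0.9977 × C = 440124.26
C = 440124.26 / 0.9977 = 441138.88
Insurance premium = 0.23% × 441138.88 = 1014.62
Import duty = 441138.88 × 14.2% = 62641.72

CIF value: EUR 441138.88; import duty: EUR 62641.72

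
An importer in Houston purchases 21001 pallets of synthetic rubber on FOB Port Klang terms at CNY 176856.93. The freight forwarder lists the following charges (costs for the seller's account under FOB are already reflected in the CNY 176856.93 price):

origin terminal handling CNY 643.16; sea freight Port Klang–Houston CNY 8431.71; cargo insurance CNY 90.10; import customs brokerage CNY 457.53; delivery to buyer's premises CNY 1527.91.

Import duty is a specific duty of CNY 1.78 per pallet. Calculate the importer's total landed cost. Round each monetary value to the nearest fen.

FOB: the seller bears costs until goods are on board at the origin port; the buyer bears freight, insurance and all costs thereafter.
Already in the invoice (seller's account under FOB): origin terminal — exclude.
CIF value = FOB price + freight + insurance = 176856.93 + 8431.71 + 90.10 = 185378.74
Import duty = 21001 × 1.78 = 37381.78
Buyer bears: freight 8431.71 + insurance 90.10 + brokerage 457.53 + delivery 1527.91 + duty 37381.78 = 47889.03
Landed cost = invoice 176856.93 + 47889.03 = 224745.96

Total landed cost: CNY 224745.96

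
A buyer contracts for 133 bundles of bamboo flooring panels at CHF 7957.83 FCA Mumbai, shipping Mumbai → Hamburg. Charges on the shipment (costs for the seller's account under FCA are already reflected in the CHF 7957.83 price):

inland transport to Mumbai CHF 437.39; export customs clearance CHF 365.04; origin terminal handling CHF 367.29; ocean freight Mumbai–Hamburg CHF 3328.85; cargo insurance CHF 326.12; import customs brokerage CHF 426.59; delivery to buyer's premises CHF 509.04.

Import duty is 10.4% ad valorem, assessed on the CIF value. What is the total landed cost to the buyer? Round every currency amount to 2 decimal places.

Total landed cost: CHF 14161.65

FCA: the seller delivers export-cleared goods to the carrier; the buyer bears costs from that point.
Already in the invoice (seller's account under FCA): inland to port, export clearance — exclude.
CIF value = FCA price + origin terminal + freight + insurance = 7957.83 + 367.29 + 3328.85 + 326.12 = 11980.09
Import duty = 11980.09 × 10.4% = 1245.93
Buyer bears: origin terminal 367.29 + freight 3328.85 + insurance 326.12 + brokerage 426.59 + delivery 509.04 + duty 1245.93 = 6203.82
Landed cost = invoice 7957.83 + 6203.82 = 14161.65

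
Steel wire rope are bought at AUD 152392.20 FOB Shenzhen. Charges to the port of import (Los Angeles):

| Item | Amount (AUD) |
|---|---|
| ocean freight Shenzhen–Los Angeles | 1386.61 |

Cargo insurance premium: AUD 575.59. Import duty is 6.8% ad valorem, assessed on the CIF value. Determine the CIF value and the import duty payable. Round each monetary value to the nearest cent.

CIF value: AUD 154354.40; import duty: AUD 10496.10

CIF = FOB price + freight + insurance
CIF = 152392.20 + 1386.61 + 575.59 = 154354.40
Import duty = 154354.40 × 6.8% = 10496.10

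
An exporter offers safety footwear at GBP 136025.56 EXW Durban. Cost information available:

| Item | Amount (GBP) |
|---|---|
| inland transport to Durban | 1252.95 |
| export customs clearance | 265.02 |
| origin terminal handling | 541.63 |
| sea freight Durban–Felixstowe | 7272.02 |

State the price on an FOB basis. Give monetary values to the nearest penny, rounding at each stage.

FOB price: GBP 138085.16

Not relevant to the conversion: freight — on the buyer under both terms; not part of either seller's price.
From EXW to FOB, the seller additionally bears: inland to port, export clearance, origin terminal.
FOB price = 136025.56 + 1252.95 + 265.02 + 541.63 = 138085.16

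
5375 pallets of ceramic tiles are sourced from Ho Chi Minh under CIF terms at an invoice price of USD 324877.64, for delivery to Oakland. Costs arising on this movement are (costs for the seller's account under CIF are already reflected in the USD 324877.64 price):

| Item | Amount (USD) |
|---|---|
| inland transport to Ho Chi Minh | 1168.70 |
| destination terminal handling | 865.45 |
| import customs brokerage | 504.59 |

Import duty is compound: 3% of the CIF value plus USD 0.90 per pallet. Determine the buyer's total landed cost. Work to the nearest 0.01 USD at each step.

Total landed cost: USD 340831.51

CIF: the seller pays costs through ocean freight and marine insurance to the destination port.
Already in the invoice (seller's account under CIF): inland to port — exclude.
The CIF price already equals the CIF value: 324877.64
Ad valorem component: 324877.64 × 3% = 9746.33
Specific component: 5375 × 0.90 = 4837.50
Import duty = 9746.33 + 4837.50 = 14583.83
Buyer bears: destination terminal 865.45 + brokerage 504.59 + duty 14583.83 = 15953.87
Landed cost = invoice 324877.64 + 15953.87 = 340831.51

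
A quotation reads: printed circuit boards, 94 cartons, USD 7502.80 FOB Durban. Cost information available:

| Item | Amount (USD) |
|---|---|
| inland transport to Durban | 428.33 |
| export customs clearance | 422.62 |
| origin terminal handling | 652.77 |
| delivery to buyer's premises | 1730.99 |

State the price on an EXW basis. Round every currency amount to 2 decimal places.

Not relevant to the conversion: delivery — on the buyer under both terms; not part of either seller's price.
From FOB to EXW, the seller no longer bears: inland to port, export clearance, origin terminal.
EXW price = 7502.80 − 428.33 − 422.62 − 652.77 = 5999.08

EXW price: USD 5999.08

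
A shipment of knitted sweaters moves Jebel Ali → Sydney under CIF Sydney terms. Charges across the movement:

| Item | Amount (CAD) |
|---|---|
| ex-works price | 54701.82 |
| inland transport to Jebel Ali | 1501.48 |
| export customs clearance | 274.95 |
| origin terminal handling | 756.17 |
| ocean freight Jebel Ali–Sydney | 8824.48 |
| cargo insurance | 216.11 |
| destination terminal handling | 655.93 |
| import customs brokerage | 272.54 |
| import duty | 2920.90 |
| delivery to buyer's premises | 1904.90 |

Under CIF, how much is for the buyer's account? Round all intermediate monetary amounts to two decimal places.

Buyer's account: CAD 5754.27

CIF: the seller pays costs through ocean freight and marine insurance to the destination port.
Seller's account: goods 54701.82 + inland to port 1501.48 + export clearance 274.95 + origin terminal 756.17 + freight 8824.48 + insurance 216.11 = 66275.01
Buyer's account: destination terminal 655.93 + brokerage 272.54 + duty 2920.90 + delivery 1904.90 = 5754.27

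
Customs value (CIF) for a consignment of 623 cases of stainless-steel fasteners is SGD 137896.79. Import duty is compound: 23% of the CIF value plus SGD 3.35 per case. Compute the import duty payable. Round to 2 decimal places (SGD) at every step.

Import duty: SGD 33803.31

Ad valorem component: 137896.79 × 23% = 31716.26
Specific component: 623 × 3.35 = 2087.05
Import duty = 31716.26 + 2087.05 = 33803.31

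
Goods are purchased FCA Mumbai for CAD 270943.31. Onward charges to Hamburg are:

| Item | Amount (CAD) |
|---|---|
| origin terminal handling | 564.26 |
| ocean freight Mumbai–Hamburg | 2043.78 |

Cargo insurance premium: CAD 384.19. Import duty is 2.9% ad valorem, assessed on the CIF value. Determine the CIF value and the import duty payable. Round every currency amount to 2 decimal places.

CIF = FCA price + pre-shipment costs + freight + insurance
CIF = 270943.31 + 564.26 + 2043.78 + 384.19 = 273935.54
Import duty = 273935.54 × 2.9% = 7944.13

CIF value: CAD 273935.54; import duty: CAD 7944.13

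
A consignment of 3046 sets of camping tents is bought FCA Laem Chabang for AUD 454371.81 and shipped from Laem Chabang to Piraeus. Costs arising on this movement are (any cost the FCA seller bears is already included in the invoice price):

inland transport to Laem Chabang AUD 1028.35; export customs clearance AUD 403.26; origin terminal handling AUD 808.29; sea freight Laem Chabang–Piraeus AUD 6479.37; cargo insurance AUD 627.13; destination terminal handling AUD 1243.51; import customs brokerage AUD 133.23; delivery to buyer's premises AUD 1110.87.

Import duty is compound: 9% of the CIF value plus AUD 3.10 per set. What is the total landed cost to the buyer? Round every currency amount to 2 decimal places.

Total landed cost: AUD 515822.60

FCA: the seller delivers export-cleared goods to the carrier; the buyer bears costs from that point.
Already in the invoice (seller's account under FCA): inland to port, export clearance — exclude.
CIF value = FCA price + origin terminal + freight + insurance = 454371.81 + 808.29 + 6479.37 + 627.13 = 462286.60
Ad valorem component: 462286.60 × 9% = 41605.79
Specific component: 3046 × 3.10 = 9442.60
Import duty = 41605.79 + 9442.60 = 51048.39
Buyer bears: origin terminal 808.29 + freight 6479.37 + insurance 627.13 + destination terminal 1243.51 + brokerage 133.23 + delivery 1110.87 + duty 51048.39 = 61450.79
Landed cost = invoice 454371.81 + 61450.79 = 515822.60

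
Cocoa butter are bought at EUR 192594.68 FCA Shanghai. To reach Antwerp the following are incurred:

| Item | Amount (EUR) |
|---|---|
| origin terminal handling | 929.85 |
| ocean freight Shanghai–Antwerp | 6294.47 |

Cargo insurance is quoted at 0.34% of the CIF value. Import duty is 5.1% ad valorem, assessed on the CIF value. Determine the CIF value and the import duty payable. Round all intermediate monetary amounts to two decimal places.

Let C be the CIF value. C = FCA price + pre-shipment costs + freight + 0.34% × C
C − 0.34% × C = 192594.68 + 929.85 + 6294.47
0.9966 × C = 199819.00
C = 199819.00 / 0.9966 = 200500.70
Insurance premium = 0.34% × 200500.70 = 681.70
Import duty = 200500.70 × 5.1% = 10225.54

CIF value: EUR 200500.70; import duty: EUR 10225.54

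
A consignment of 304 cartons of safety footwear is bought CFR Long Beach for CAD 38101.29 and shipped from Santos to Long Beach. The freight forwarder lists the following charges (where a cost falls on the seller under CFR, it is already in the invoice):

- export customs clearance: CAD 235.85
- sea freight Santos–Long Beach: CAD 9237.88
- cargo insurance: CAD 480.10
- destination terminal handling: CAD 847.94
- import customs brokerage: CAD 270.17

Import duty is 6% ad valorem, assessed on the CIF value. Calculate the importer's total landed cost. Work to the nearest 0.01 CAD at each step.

Total landed cost: CAD 42014.38

CFR: the seller pays costs through ocean freight to the destination port, but not insurance.
Already in the invoice (seller's account under CFR): export clearance, freight — exclude.
CIF value = CFR price + insurance = 38101.29 + 480.10 = 38581.39
Import duty = 38581.39 × 6% = 2314.88
Buyer bears: insurance 480.10 + destination terminal 847.94 + brokerage 270.17 + duty 2314.88 = 3913.09
Landed cost = invoice 38101.29 + 3913.09 = 42014.38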